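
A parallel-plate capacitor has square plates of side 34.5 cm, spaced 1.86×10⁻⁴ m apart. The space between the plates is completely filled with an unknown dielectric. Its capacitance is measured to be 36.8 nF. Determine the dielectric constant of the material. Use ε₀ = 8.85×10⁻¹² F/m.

6.50

A = (34.5 cm)² = 0.119 m².
κ = Cd/(ε₀A) = 3.68×10⁻⁸ × 1.86×10⁻⁴ / (8.85×10⁻¹² × 0.119) = 6.50.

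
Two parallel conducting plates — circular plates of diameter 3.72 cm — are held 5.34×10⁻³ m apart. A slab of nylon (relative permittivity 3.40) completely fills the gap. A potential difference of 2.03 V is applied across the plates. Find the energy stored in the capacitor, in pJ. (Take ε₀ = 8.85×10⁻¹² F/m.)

A = π(3.72/2 cm)² = 1.09×10⁻³ m².
C = κε₀A/d = 3.40 × 8.85×10⁻¹² × 1.09×10⁻³ / 5.34×10⁻³ = 6.12×10⁻¹² F.
U = ½CV² = ½ × 6.12×10⁻¹² × (2.03)² = 1.26×10⁻¹¹ J.

12.6 pJ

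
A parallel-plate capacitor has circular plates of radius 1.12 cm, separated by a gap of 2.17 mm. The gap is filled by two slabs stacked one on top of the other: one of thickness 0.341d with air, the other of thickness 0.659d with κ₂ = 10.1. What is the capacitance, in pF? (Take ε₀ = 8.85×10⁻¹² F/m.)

A = π(1.12 cm)² = 3.94×10⁻⁴ m².
Stacked slabs ⇒ two capacitors in series, each with the full plate area.
C₁ = κ₁ε₀A/d₁ = 1.00 × 8.85×10⁻¹² × 3.94×10⁻⁴ / 7.40×10⁻⁴ = 4.71×10⁻¹² F.
C₂ = κ₂ε₀A/d₂ = 10.1 × 8.85×10⁻¹² × 3.94×10⁻⁴ / 1.43×10⁻³ = 2.46×10⁻¹¹ F.
C = (1/C₁ + 1/C₂)⁻¹ = 3.96×10⁻¹² F.

C ≈ 3.96 pF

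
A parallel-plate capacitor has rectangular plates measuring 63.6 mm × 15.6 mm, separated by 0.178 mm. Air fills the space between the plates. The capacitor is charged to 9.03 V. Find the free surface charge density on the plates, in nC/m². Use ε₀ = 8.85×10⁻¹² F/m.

449 nC/m²

A = 63.6 × 15.6 mm² = 9.92×10⁻⁴ m².
C = ε₀A/d = 8.85×10⁻¹² × 9.92×10⁻⁴ / 1.78×10⁻⁴ = 4.93×10⁻¹¹ F.
σ = Q/A = CV/A = 4.93×10⁻¹¹ × 9.03 / 9.92×10⁻⁴ = 4.49×10⁻⁷ C/m².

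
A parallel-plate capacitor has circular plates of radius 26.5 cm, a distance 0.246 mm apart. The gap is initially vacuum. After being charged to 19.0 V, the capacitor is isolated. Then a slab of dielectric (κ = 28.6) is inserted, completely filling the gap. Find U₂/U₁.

U₂/U₁ ≈ 0.0350

Isolated ⇒ Q is held fixed.
C₂ = 28.6 C₁ and U = Q²/(2C), so U₂/U₁ = C₁/C₂ = 0.0350.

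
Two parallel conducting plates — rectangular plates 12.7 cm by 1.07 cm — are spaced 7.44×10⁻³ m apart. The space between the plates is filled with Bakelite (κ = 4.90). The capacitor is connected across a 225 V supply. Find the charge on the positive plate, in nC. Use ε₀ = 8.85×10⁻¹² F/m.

A = 12.7 × 1.07 cm² = 1.36×10⁻³ m².
C = κε₀A/d = 4.90 × 8.85×10⁻¹² × 1.36×10⁻³ / 7.44×10⁻³ = 7.92×10⁻¹² F.
Q = CV = 7.92×10⁻¹² × 225 = 1.78×10⁻⁹ C.

Q ≈ 1.78 nC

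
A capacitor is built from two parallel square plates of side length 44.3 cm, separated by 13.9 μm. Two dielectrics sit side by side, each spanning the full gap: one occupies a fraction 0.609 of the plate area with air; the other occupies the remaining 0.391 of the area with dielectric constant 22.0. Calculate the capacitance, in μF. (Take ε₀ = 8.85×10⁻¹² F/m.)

1.15 μF

A = (44.3 cm)² = 0.196 m².
Side-by-side slabs ⇒ two capacitors in parallel, each spanning the full gap.
C₁ = κ₁ε₀A₁/d = 1.00 × 8.85×10⁻¹² × 0.120 / 1.39×10⁻⁵ = 7.61×10⁻⁸ F.
C₂ = κ₂ε₀A₂/d = 22.0 × 8.85×10⁻¹² × 7.67×10⁻² / 1.39×10⁻⁵ = 1.07×10⁻⁶ F.
C = C₁ + C₂ = 1.15×10⁻⁶ F.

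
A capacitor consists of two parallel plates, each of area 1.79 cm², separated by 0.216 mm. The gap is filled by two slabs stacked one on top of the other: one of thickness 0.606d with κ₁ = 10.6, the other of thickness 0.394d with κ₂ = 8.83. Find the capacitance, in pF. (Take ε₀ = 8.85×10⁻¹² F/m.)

C ≈ 72.1 pF

A = 1.79 cm² = 1.79×10⁻⁴ m².
Stacked slabs ⇒ two capacitors in series, each with the full plate area.
C₁ = κ₁ε₀A/d₁ = 10.6 × 8.85×10⁻¹² × 1.79×10⁻⁴ / 1.31×10⁻⁴ = 1.28×10⁻¹⁰ F.
C₂ = κ₂ε₀A/d₂ = 8.83 × 8.85×10⁻¹² × 1.79×10⁻⁴ / 8.51×10⁻⁵ = 1.64×10⁻¹⁰ F.
C = (1/C₁ + 1/C₂)⁻¹ = 7.21×10⁻¹¹ F.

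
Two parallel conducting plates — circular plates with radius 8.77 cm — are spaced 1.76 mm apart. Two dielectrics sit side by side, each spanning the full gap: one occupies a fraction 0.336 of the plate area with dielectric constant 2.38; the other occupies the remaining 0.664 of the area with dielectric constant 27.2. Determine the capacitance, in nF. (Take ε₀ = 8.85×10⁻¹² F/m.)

A = π(8.77 cm)² = 2.42×10⁻² m².
Side-by-side slabs ⇒ two capacitors in parallel, each spanning the full gap.
C₁ = κ₁ε₀A₁/d = 2.38 × 8.85×10⁻¹² × 8.12×10⁻³ / 1.76×10⁻³ = 9.72×10⁻¹¹ F.
C₂ = κ₂ε₀A₂/d = 27.2 × 8.85×10⁻¹² × 1.60×10⁻² / 1.76×10⁻³ = 2.19×10⁻⁹ F.
C = C₁ + C₂ = 2.29×10⁻⁹ F.

C ≈ 2.29 nF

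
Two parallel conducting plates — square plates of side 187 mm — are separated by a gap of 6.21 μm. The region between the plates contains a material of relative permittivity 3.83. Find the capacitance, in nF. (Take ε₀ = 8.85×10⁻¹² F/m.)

C ≈ 191 nF

A = (187 mm)² = 3.50×10⁻² m².
C = κε₀A/d = 3.83 × 8.85×10⁻¹² × 3.50×10⁻² / 6.21×10⁻⁶ = 1.91×10⁻⁷ F.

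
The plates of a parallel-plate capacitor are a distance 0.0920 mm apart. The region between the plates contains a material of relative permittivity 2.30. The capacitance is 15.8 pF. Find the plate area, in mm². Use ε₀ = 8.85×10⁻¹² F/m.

A = Cd/(κε₀) = 1.58×10⁻¹¹ × 9.20×10⁻⁵ / (2.30 × 8.85×10⁻¹²) = 7.14×10⁻⁵ m².

A ≈ 71.4 mm²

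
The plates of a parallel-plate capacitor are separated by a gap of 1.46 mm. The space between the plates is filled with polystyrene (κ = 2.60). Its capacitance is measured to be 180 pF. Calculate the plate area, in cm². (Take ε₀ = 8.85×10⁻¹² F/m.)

A = Cd/(κε₀) = 1.80×10⁻¹⁰ × 1.46×10⁻³ / (2.60 × 8.85×10⁻¹²) = 1.14×10⁻² m².

A ≈ 114 cm²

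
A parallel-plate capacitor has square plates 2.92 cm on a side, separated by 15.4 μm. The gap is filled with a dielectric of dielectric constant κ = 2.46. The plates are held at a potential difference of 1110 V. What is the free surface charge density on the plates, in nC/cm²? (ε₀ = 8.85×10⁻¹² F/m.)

σ ≈ 157 nC/cm²

A = (2.92 cm)² = 8.53×10⁻⁴ m².
C = κε₀A/d = 2.46 × 8.85×10⁻¹² × 8.53×10⁻⁴ / 1.54×10⁻⁵ = 1.21×10⁻⁹ F.
σ = Q/A = CV/A = 1.21×10⁻⁹ × 1110 / 8.53×10⁻⁴ = 1.57×10⁻³ C/m².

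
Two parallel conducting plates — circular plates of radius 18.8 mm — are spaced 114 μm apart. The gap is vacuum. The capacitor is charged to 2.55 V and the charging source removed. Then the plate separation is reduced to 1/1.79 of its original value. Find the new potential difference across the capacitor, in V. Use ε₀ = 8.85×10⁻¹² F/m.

A = π(18.8 mm)² = 1.11×10⁻³ m².
Initially C₁ = ε₀A/d = 8.85×10⁻¹² × 1.11×10⁻³ / 1.14×10⁻⁴ = 8.62×10⁻¹¹ F.
V₁ = 2.55 V.
Isolated ⇒ Q is held fixed. C₂ = 1.79 C₁ and V = Q/C, so V₂/V₁ = C₁/C₂ = 0.559.
V₂ = 0.559 × 2.55 = 1.42 V.

1.42 V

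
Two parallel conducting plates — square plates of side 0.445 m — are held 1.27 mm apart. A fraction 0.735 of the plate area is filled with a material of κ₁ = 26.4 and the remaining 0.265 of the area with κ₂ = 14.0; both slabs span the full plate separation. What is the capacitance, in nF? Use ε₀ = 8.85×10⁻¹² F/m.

A = (0.445 m)² = 0.198 m².
Side-by-side slabs ⇒ two capacitors in parallel, each spanning the full gap.
C₁ = κ₁ε₀A₁/d = 26.4 × 8.85×10⁻¹² × 0.146 / 1.27×10⁻³ = 2.68×10⁻⁸ F.
C₂ = κ₂ε₀A₂/d = 14.0 × 8.85×10⁻¹² × 5.25×10⁻² / 1.27×10⁻³ = 5.12×10⁻⁹ F.
C = C₁ + C₂ = 3.19×10⁻⁸ F.

C ≈ 31.9 nF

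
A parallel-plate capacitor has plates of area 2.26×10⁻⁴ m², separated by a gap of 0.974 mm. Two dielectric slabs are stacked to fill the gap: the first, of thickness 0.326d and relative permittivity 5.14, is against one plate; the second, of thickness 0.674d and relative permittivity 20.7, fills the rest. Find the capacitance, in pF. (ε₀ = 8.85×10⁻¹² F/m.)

21.4 pF

Stacked slabs ⇒ two capacitors in series, each with the full plate area.
C₁ = κ₁ε₀A/d₁ = 5.14 × 8.85×10⁻¹² × 2.26×10⁻⁴ / 3.18×10⁻⁴ = 3.24×10⁻¹¹ F.
C₂ = κ₂ε₀A/d₂ = 20.7 × 8.85×10⁻¹² × 2.26×10⁻⁴ / 6.56×10⁻⁴ = 6.31×10⁻¹¹ F.
C = (1/C₁ + 1/C₂)⁻¹ = 2.14×10⁻¹¹ F.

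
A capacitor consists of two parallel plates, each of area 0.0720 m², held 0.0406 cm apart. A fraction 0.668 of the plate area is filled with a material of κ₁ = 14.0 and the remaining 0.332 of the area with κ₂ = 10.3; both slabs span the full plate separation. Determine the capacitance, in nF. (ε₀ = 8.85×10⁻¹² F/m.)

C ≈ 20.0 nF

Side-by-side slabs ⇒ two capacitors in parallel, each spanning the full gap.
C₁ = κ₁ε₀A₁/d = 14.0 × 8.85×10⁻¹² × 4.81×10⁻² / 4.06×10⁻⁴ = 1.47×10⁻⁸ F.
C₂ = κ₂ε₀A₂/d = 10.3 × 8.85×10⁻¹² × 2.39×10⁻² / 4.06×10⁻⁴ = 5.37×10⁻⁹ F.
C = C₁ + C₂ = 2.00×10⁻⁸ F.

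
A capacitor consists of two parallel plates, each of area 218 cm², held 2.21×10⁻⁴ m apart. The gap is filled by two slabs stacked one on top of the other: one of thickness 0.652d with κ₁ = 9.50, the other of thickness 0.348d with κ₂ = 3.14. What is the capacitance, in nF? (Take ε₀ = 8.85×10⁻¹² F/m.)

A = 218 cm² = 2.18×10⁻² m².
Stacked slabs ⇒ two capacitors in series, each with the full plate area.
C₁ = κ₁ε₀A/d₁ = 9.50 × 8.85×10⁻¹² × 2.18×10⁻² / 1.44×10⁻⁴ = 1.27×10⁻⁸ F.
C₂ = κ₂ε₀A/d₂ = 3.14 × 8.85×10⁻¹² × 2.18×10⁻² / 7.69×10⁻⁵ = 7.88×10⁻⁹ F.
C = (1/C₁ + 1/C₂)⁻¹ = 4.86×10⁻⁹ F.

C ≈ 4.86 nF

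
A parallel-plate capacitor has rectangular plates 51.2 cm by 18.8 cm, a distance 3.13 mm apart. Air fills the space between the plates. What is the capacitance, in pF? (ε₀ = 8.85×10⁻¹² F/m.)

272 pF

A = 51.2 × 18.8 cm² = 9.63×10⁻² m².
C = ε₀A/d = 8.85×10⁻¹² × 9.63×10⁻² / 3.13×10⁻³ = 2.72×10⁻¹⁰ F.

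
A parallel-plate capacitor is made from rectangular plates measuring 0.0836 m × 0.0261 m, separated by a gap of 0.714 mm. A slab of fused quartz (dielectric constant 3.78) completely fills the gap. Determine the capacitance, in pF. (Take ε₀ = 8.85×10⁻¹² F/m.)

A = 0.0836 × 0.0261 m² = 2.18×10⁻³ m².
C = κε₀A/d = 3.78 × 8.85×10⁻¹² × 2.18×10⁻³ / 7.14×10⁻⁴ = 1.02×10⁻¹⁰ F.

102 pF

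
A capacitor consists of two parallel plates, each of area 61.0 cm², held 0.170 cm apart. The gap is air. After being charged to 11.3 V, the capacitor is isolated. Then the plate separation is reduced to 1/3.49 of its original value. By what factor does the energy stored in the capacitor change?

0.287

Isolated ⇒ Q is held fixed.
C₂ = 3.49 C₁ and U = Q²/(2C), so U₂/U₁ = C₁/C₂ = 0.287.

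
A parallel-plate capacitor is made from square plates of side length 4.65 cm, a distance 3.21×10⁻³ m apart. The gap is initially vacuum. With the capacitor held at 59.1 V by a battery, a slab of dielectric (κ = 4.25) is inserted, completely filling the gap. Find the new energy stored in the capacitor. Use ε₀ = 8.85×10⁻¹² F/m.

A = (4.65 cm)² = 2.16×10⁻³ m².
Initially C₁ = ε₀A/d = 8.85×10⁻¹² × 2.16×10⁻³ / 3.21×10⁻³ = 5.96×10⁻¹² F.
U₁ = 1.04×10⁻⁸ J.
Battery connected ⇒ V is held fixed. C₂ = 4.25 C₁ and U = ½CV², so U₂/U₁ = C₂/C₁ = 4.25.
U₂ = 4.25 × 1.04×10⁻⁸ = 4.42×10⁻⁸ J.

U ≈ 44.2 nJ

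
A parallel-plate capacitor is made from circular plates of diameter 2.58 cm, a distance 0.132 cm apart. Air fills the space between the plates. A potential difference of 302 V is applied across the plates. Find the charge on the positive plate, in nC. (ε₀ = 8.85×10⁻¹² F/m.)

A = π(2.58/2 cm)² = 5.23×10⁻⁴ m².
C = ε₀A/d = 8.85×10⁻¹² × 5.23×10⁻⁴ / 1.32×10⁻³ = 3.51×10⁻¹² F.
Q = CV = 3.51×10⁻¹² × 302 = 1.06×10⁻⁹ C.

Q ≈ 1.06 nC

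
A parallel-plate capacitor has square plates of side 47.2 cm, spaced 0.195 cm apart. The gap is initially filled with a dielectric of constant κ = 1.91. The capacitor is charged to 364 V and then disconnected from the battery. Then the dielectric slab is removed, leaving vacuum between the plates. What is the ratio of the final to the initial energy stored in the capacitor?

1.91

Isolated ⇒ Q is held fixed.
C₂ = 0.524 C₁ and U = Q²/(2C), so U₂/U₁ = C₁/C₂ = 1.91.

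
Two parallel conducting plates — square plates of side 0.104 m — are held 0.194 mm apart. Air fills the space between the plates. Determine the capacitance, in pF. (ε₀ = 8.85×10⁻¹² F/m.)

A = (0.104 m)² = 1.08×10⁻² m².
C = ε₀A/d = 8.85×10⁻¹² × 1.08×10⁻² / 1.94×10⁻⁴ = 4.93×10⁻¹⁰ F.

C ≈ 493 pF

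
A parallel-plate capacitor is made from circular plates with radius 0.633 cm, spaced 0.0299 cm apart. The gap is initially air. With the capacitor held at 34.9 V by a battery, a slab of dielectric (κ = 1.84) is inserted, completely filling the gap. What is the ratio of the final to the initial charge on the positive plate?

Battery connected ⇒ V is held fixed.
C₂ = 1.84 C₁ and Q = CV, so Q₂/Q₁ = C₂/C₁ = 1.84.

Q₂/Q₁ ≈ 1.84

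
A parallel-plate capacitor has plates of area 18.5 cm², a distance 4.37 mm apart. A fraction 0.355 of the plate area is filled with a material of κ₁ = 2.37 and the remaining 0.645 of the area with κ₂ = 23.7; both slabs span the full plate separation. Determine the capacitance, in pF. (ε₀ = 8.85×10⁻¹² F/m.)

A = 18.5 cm² = 1.85×10⁻³ m².
Side-by-side slabs ⇒ two capacitors in parallel, each spanning the full gap.
C₁ = κ₁ε₀A₁/d = 2.37 × 8.85×10⁻¹² × 6.57×10⁻⁴ / 4.37×10⁻³ = 3.15×10⁻¹² F.
C₂ = κ₂ε₀A₂/d = 23.7 × 8.85×10⁻¹² × 1.19×10⁻³ / 4.37×10⁻³ = 5.73×10⁻¹¹ F.
C = C₁ + C₂ = 6.04×10⁻¹¹ F.

C ≈ 60.4 pF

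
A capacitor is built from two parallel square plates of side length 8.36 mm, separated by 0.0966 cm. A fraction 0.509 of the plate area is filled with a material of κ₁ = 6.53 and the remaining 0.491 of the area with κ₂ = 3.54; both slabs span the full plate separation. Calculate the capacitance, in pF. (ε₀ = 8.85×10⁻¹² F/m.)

3.24 pF

A = (8.36 mm)² = 6.99×10⁻⁵ m².
Side-by-side slabs ⇒ two capacitors in parallel, each spanning the full gap.
C₁ = κ₁ε₀A₁/d = 6.53 × 8.85×10⁻¹² × 3.56×10⁻⁵ / 9.66×10⁻⁴ = 2.13×10⁻¹² F.
C₂ = κ₂ε₀A₂/d = 3.54 × 8.85×10⁻¹² × 3.43×10⁻⁵ / 9.66×10⁻⁴ = 1.11×10⁻¹² F.
C = C₁ + C₂ = 3.24×10⁻¹² F.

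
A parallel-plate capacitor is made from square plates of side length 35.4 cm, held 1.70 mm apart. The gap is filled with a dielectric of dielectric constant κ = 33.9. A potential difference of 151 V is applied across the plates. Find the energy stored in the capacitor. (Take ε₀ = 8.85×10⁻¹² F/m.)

A = (35.4 cm)² = 0.125 m².
C = κε₀A/d = 33.9 × 8.85×10⁻¹² × 0.125 / 1.70×10⁻³ = 2.21×10⁻⁸ F.
U = ½CV² = ½ × 2.21×10⁻⁸ × (151)² = 2.52×10⁻⁴ J.

U ≈ 252 μJ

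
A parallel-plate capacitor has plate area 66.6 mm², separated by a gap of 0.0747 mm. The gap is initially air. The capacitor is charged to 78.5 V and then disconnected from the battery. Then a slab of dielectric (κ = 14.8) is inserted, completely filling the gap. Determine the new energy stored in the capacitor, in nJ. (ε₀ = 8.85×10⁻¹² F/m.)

A = 66.6 mm² = 6.66×10⁻⁵ m².
Initially C₁ = ε₀A/d = 8.85×10⁻¹² × 6.66×10⁻⁵ / 7.47×10⁻⁵ = 7.89×10⁻¹² F.
U₁ = 2.43×10⁻⁸ J.
Isolated ⇒ Q is held fixed. C₂ = 14.8 C₁ and U = Q²/(2C), so U₂/U₁ = C₁/C₂ = 0.0676.
U₂ = 0.0676 × 2.43×10⁻⁸ = 1.64×10⁻⁹ J.

1.64 nJ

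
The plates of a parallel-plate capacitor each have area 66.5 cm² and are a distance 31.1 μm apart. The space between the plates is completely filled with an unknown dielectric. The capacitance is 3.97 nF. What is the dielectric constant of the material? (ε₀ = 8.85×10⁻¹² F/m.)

A = 66.5 cm² = 6.65×10⁻³ m².
κ = Cd/(ε₀A) = 3.97×10⁻⁹ × 3.11×10⁻⁵ / (8.85×10⁻¹² × 6.65×10⁻³) = 2.10.

κ ≈ 2.10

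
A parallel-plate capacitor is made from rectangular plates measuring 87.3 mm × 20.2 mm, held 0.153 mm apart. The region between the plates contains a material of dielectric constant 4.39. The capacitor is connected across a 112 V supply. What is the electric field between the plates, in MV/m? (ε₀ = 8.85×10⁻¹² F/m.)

E ≈ 0.732 MV/m

E = V/d = 112 / 1.53×10⁻⁴ = 7.32×10⁵ V/m.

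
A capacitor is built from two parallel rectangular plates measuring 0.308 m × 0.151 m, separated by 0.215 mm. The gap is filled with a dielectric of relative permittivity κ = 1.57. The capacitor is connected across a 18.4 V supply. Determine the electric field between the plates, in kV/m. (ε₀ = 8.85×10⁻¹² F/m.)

E = V/d = 18.4 / 2.15×10⁻⁴ = 8.56×10⁴ V/m.

E ≈ 85.6 kV/m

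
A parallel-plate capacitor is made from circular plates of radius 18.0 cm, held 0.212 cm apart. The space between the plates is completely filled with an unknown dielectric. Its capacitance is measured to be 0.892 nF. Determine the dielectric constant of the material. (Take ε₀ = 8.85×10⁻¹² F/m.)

κ ≈ 2.10

A = π(18.0 cm)² = 0.102 m².
κ = Cd/(ε₀A) = 8.92×10⁻¹⁰ × 2.12×10⁻³ / (8.85×10⁻¹² × 0.102) = 2.10.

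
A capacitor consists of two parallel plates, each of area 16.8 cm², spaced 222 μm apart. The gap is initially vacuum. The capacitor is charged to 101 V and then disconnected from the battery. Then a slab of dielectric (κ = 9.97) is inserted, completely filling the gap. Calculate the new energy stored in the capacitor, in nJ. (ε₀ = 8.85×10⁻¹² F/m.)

U ≈ 34.3 nJ

A = 16.8 cm² = 1.68×10⁻³ m².
Initially C₁ = ε₀A/d = 8.85×10⁻¹² × 1.68×10⁻³ / 2.22×10⁻⁴ = 6.70×10⁻¹¹ F.
U₁ = 3.42×10⁻⁷ J.
Isolated ⇒ Q is held fixed. C₂ = 9.97 C₁ and U = Q²/(2C), so U₂/U₁ = C₁/C₂ = 0.100.
U₂ = 0.100 × 3.42×10⁻⁷ = 3.43×10⁻⁸ J.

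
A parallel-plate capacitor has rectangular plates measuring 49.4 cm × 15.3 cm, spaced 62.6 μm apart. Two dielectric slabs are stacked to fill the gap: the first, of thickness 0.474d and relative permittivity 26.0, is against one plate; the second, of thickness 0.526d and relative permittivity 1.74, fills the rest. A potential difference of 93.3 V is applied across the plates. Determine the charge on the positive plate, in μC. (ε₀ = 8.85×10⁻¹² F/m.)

A = 49.4 × 15.3 cm² = 7.56×10⁻² m².
Stacked slabs ⇒ two capacitors in series, each with the full plate area.
C₁ = κ₁ε₀A/d₁ = 26.0 × 8.85×10⁻¹² × 7.56×10⁻² / 2.97×10⁻⁵ = 5.86×10⁻⁷ F.
C₂ = κ₂ε₀A/d₂ = 1.74 × 8.85×10⁻¹² × 7.56×10⁻² / 3.29×10⁻⁵ = 3.53×10⁻⁸ F.
C = (1/C₁ + 1/C₂)⁻¹ = 3.33×10⁻⁸ F.
Q = CV = 3.33×10⁻⁸ × 93.3 = 3.11×10⁻⁶ C.

Q ≈ 3.11 μC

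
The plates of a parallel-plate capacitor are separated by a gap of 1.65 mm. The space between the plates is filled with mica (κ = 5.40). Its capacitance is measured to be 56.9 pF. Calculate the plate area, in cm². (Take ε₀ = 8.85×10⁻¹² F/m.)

A ≈ 19.6 cm²

A = Cd/(κε₀) = 5.69×10⁻¹¹ × 1.65×10⁻³ / (5.40 × 8.85×10⁻¹²) = 1.96×10⁻³ m².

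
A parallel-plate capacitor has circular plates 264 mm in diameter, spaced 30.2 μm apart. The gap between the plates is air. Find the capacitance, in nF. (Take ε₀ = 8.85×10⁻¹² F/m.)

C ≈ 16.0 nF

A = π(264/2 mm)² = 5.47×10⁻² m².
C = ε₀A/d = 8.85×10⁻¹² × 5.47×10⁻² / 3.02×10⁻⁵ = 1.60×10⁻⁸ F.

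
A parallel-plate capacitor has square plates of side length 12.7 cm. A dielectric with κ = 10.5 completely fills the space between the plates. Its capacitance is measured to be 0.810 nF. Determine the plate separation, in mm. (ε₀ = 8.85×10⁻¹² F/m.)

A = (12.7 cm)² = 1.61×10⁻² m².
d = κε₀A/C = 10.5 × 8.85×10⁻¹² × 1.61×10⁻² / 8.10×10⁻¹⁰ = 1.85×10⁻³ m.

1.85 mm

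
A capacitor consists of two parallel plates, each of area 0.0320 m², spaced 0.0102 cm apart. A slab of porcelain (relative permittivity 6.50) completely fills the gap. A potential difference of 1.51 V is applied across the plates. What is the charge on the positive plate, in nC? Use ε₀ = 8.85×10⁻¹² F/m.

Q ≈ 27.3 nC

C = κε₀A/d = 6.50 × 8.85×10⁻¹² × 3.20×10⁻² / 1.02×10⁻⁴ = 1.80×10⁻⁸ F.
Q = CV = 1.80×10⁻⁸ × 1.51 = 2.73×10⁻⁸ C.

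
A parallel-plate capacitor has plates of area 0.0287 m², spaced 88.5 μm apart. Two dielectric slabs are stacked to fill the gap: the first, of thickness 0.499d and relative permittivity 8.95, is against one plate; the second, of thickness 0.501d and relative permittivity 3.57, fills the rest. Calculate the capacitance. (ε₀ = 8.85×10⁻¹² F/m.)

Stacked slabs ⇒ two capacitors in series, each with the full plate area.
C₁ = κ₁ε₀A/d₁ = 8.95 × 8.85×10⁻¹² × 2.87×10⁻² / 4.42×10⁻⁵ = 5.15×10⁻⁸ F.
C₂ = κ₂ε₀A/d₂ = 3.57 × 8.85×10⁻¹² × 2.87×10⁻² / 4.43×10⁻⁵ = 2.05×10⁻⁸ F.
C = (1/C₁ + 1/C₂)⁻¹ = 1.46×10⁻⁸ F.

C ≈ 14.6 nF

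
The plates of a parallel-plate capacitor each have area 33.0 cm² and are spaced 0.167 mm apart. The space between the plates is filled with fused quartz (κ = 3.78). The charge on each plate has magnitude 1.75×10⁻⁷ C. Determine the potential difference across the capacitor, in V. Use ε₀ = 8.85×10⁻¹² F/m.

A = 33.0 cm² = 3.30×10⁻³ m².
C = κε₀A/d = 3.78 × 8.85×10⁻¹² × 3.30×10⁻³ / 1.67×10⁻⁴ = 6.61×10⁻¹⁰ F.
V = Q/C = 1.75×10⁻⁷ / 6.61×10⁻¹⁰ = 2.65×10² V.

265 V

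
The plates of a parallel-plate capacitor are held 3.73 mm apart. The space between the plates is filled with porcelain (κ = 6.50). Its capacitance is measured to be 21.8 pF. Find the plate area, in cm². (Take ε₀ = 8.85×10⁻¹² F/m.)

A = Cd/(κε₀) = 2.18×10⁻¹¹ × 3.73×10⁻³ / (6.50 × 8.85×10⁻¹²) = 1.41×10⁻³ m².

A ≈ 14.1 cm²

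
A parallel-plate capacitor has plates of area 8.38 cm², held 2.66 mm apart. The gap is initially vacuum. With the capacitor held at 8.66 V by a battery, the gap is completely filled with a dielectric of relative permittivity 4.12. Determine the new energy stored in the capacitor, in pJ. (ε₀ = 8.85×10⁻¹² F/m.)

A = 8.38 cm² = 8.38×10⁻⁴ m².
Initially C₁ = ε₀A/d = 8.85×10⁻¹² × 8.38×10⁻⁴ / 2.66×10⁻³ = 2.79×10⁻¹² F.
U₁ = 1.05×10⁻¹⁰ J.
Battery connected ⇒ V is held fixed. C₂ = 4.12 C₁ and U = ½CV², so U₂/U₁ = C₂/C₁ = 4.12.
U₂ = 4.12 × 1.05×10⁻¹⁰ = 4.31×10⁻¹⁰ J.

431 pJ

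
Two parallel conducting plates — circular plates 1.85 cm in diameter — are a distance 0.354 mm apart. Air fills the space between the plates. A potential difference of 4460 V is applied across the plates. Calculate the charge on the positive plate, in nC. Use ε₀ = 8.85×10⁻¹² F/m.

A = π(1.85/2 cm)² = 2.69×10⁻⁴ m².
C = ε₀A/d = 8.85×10⁻¹² × 2.69×10⁻⁴ / 3.54×10⁻⁴ = 6.72×10⁻¹² F.
Q = CV = 6.72×10⁻¹² × 4460 = 3.00×10⁻⁸ C.

Q ≈ 30.0 nC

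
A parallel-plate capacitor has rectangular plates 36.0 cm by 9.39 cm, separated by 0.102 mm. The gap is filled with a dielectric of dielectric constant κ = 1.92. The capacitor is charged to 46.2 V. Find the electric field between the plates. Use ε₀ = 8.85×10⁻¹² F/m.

453 kV/m

E = V/d = 46.2 / 1.02×10⁻⁴ = 4.53×10⁵ V/m.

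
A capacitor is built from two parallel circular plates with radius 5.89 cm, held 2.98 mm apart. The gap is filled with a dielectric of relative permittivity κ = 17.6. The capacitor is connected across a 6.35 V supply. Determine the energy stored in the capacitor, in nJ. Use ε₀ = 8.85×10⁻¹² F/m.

A = π(5.89 cm)² = 1.09×10⁻² m².
C = κε₀A/d = 17.6 × 8.85×10⁻¹² × 1.09×10⁻² / 2.98×10⁻³ = 5.70×10⁻¹⁰ F.
U = ½CV² = ½ × 5.70×10⁻¹⁰ × (6.35)² = 1.15×10⁻⁸ J.

U ≈ 11.5 nJ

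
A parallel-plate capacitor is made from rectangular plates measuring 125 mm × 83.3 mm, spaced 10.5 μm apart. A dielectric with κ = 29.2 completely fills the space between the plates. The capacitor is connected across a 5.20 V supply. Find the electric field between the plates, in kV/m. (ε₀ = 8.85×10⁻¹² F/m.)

E = V/d = 5.20 / 1.05×10⁻⁵ = 4.95×10⁵ V/m.

E ≈ 495 kV/m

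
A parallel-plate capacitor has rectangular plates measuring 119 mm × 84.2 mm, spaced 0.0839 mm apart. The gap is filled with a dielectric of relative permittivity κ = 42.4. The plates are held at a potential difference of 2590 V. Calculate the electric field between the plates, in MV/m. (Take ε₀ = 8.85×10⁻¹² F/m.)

E = V/d = 2590 / 8.39×10⁻⁵ = 3.09×10⁷ V/m.

E ≈ 30.9 MV/m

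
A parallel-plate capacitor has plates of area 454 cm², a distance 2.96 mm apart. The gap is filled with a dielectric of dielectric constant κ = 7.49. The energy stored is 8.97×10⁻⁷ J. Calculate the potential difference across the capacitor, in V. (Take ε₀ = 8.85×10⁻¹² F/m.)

A = 454 cm² = 4.54×10⁻² m².
C = κε₀A/d = 7.49 × 8.85×10⁻¹² × 4.54×10⁻² / 2.96×10⁻³ = 1.02×10⁻⁹ F.
V = √(2U/C) = √(2 × 8.97×10⁻⁷ / 1.02×10⁻⁹) = 42.0 V.

V ≈ 42.0 V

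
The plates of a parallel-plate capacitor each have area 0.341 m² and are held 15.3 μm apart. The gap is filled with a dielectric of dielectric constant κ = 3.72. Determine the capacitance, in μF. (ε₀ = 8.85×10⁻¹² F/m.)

C ≈ 0.734 μF

C = κε₀A/d = 3.72 × 8.85×10⁻¹² × 0.341 / 1.53×10⁻⁵ = 7.34×10⁻⁷ F.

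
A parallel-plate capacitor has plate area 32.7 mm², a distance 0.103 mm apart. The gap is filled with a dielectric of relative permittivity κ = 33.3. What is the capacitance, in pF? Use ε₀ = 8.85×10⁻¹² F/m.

93.6 pF

A = 32.7 mm² = 3.27×10⁻⁵ m².
C = κε₀A/d = 33.3 × 8.85×10⁻¹² × 3.27×10⁻⁵ / 1.03×10⁻⁴ = 9.36×10⁻¹¹ F.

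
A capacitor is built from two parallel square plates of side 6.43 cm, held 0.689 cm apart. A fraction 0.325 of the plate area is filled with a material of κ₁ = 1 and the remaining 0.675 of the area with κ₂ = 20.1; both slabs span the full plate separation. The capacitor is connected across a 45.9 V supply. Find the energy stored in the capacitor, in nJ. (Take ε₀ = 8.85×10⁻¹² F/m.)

A = (6.43 cm)² = 4.13×10⁻³ m².
Side-by-side slabs ⇒ two capacitors in parallel, each spanning the full gap.
C₁ = κ₁ε₀A₁/d = 1.00 × 8.85×10⁻¹² × 1.34×10⁻³ / 6.89×10⁻³ = 1.73×10⁻¹² F.
C₂ = κ₂ε₀A₂/d = 20.1 × 8.85×10⁻¹² × 2.79×10⁻³ / 6.89×10⁻³ = 7.21×10⁻¹¹ F.
C = C₁ + C₂ = 7.38×10⁻¹¹ F.
U = ½CV² = ½ × 7.38×10⁻¹¹ × (45.9)² = 7.77×10⁻⁸ J.

77.7 nJ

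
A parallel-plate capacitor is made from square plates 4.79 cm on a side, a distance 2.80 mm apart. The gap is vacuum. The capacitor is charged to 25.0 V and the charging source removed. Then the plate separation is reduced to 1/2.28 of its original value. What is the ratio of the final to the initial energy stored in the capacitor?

U₂/U₁ ≈ 0.439

Isolated ⇒ Q is held fixed.
C₂ = 2.28 C₁ and U = Q²/(2C), so U₂/U₁ = C₁/C₂ = 0.439.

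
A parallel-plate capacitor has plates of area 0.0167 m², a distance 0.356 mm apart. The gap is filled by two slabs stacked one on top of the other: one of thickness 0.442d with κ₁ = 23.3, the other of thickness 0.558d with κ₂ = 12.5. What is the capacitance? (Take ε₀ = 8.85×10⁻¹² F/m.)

6.53 nF

Stacked slabs ⇒ two capacitors in series, each with the full plate area.
C₁ = κ₁ε₀A/d₁ = 23.3 × 8.85×10⁻¹² × 1.67×10⁻² / 1.57×10⁻⁴ = 2.19×10⁻⁸ F.
C₂ = κ₂ε₀A/d₂ = 12.5 × 8.85×10⁻¹² × 1.67×10⁻² / 1.99×10⁻⁴ = 9.30×10⁻⁹ F.
C = (1/C₁ + 1/C₂)⁻¹ = 6.53×10⁻⁹ F.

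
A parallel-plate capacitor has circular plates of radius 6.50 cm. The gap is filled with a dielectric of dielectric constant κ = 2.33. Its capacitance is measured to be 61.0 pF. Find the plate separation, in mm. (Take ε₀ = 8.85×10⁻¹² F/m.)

A = π(6.50 cm)² = 1.33×10⁻² m².
d = κε₀A/C = 2.33 × 8.85×10⁻¹² × 1.33×10⁻² / 6.10×10⁻¹¹ = 4.49×10⁻³ m.

d ≈ 4.49 mm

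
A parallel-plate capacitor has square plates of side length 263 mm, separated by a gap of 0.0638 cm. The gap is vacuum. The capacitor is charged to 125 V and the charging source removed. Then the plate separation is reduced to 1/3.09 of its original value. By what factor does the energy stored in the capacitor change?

Isolated ⇒ Q is held fixed.
C₂ = 3.09 C₁ and U = Q²/(2C), so U₂/U₁ = C₁/C₂ = 0.324.

U₂/U₁ ≈ 0.324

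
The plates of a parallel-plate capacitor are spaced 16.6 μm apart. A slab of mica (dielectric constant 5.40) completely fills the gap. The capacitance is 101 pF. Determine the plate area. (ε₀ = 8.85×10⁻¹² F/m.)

A = Cd/(κε₀) = 1.01×10⁻¹⁰ × 1.66×10⁻⁵ / (5.40 × 8.85×10⁻¹²) = 3.51×10⁻⁵ m².

A ≈ 35.1 mm²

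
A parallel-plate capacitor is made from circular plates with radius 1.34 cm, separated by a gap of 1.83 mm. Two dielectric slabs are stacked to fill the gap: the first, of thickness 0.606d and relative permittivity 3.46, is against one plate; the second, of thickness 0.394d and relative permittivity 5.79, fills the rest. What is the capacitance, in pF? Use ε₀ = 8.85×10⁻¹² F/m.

11.2 pF

A = π(1.34 cm)² = 5.64×10⁻⁴ m².
Stacked slabs ⇒ two capacitors in series, each with the full plate area.
C₁ = κ₁ε₀A/d₁ = 3.46 × 8.85×10⁻¹² × 5.64×10⁻⁴ / 1.11×10⁻³ = 1.56×10⁻¹¹ F.
C₂ = κ₂ε₀A/d₂ = 5.79 × 8.85×10⁻¹² × 5.64×10⁻⁴ / 7.21×10⁻⁴ = 4.01×10⁻¹¹ F.
C = (1/C₁ + 1/C₂)⁻¹ = 1.12×10⁻¹¹ F.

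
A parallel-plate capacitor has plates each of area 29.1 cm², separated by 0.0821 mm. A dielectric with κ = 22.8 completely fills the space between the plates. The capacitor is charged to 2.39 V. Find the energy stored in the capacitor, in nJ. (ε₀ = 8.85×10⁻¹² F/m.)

A = 29.1 cm² = 2.91×10⁻³ m².
C = κε₀A/d = 22.8 × 8.85×10⁻¹² × 2.91×10⁻³ / 8.21×10⁻⁵ = 7.15×10⁻⁹ F.
U = ½CV² = ½ × 7.15×10⁻⁹ × (2.39)² = 2.04×10⁻⁸ J.

U ≈ 20.4 nJ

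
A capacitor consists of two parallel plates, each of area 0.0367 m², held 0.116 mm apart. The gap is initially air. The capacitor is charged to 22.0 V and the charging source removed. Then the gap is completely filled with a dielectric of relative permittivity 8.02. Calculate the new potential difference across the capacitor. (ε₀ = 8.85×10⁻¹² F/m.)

Initially C₁ = ε₀A/d = 8.85×10⁻¹² × 3.67×10⁻² / 1.16×10⁻⁴ = 2.80×10⁻⁹ F.
V₁ = 22.0 V.
Isolated ⇒ Q is held fixed. C₂ = 8.02 C₁ and V = Q/C, so V₂/V₁ = C₁/C₂ = 0.125.
V₂ = 0.125 × 22.0 = 2.74 V.

V ≈ 2.74 V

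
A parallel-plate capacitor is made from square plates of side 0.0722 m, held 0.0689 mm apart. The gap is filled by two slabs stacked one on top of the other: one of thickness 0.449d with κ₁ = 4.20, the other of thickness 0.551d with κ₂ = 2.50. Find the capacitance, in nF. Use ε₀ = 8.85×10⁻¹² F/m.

A = (0.0722 m)² = 5.21×10⁻³ m².
Stacked slabs ⇒ two capacitors in series, each with the full plate area.
C₁ = κ₁ε₀A/d₁ = 4.20 × 8.85×10⁻¹² × 5.21×10⁻³ / 3.09×10⁻⁵ = 6.26×10⁻⁹ F.
C₂ = κ₂ε₀A/d₂ = 2.50 × 8.85×10⁻¹² × 5.21×10⁻³ / 3.80×10⁻⁵ = 3.04×10⁻⁹ F.
C = (1/C₁ + 1/C₂)⁻¹ = 2.05×10⁻⁹ F.

2.05 nF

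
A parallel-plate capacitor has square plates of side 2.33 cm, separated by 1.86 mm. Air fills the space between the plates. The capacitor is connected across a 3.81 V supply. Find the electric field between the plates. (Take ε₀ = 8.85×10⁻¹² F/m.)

2.05 V/mm

E = V/d = 3.81 / 1.86×10⁻³ = 2.05×10³ V/m.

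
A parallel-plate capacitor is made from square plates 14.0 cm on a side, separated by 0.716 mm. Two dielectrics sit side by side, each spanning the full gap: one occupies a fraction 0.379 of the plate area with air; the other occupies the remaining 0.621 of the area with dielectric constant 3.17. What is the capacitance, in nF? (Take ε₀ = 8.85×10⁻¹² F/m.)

A = (14.0 cm)² = 1.96×10⁻² m².
Side-by-side slabs ⇒ two capacitors in parallel, each spanning the full gap.
C₁ = κ₁ε₀A₁/d = 1.00 × 8.85×10⁻¹² × 7.43×10⁻³ / 7.16×10⁻⁴ = 9.18×10⁻¹¹ F.
C₂ = κ₂ε₀A₂/d = 3.17 × 8.85×10⁻¹² × 1.22×10⁻² / 7.16×10⁻⁴ = 4.77×10⁻¹⁰ F.
C = C₁ + C₂ = 5.69×10⁻¹⁰ F.

C ≈ 0.569 nF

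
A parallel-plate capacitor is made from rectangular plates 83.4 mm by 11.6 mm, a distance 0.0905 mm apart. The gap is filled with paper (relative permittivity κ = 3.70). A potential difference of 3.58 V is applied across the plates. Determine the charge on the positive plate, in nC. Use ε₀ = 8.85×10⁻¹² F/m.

A = 83.4 × 11.6 mm² = 9.67×10⁻⁴ m².
C = κε₀A/d = 3.70 × 8.85×10⁻¹² × 9.67×10⁻⁴ / 9.05×10⁻⁵ = 3.50×10⁻¹⁰ F.
Q = CV = 3.50×10⁻¹⁰ × 3.58 = 1.25×10⁻⁹ C.

1.25 nC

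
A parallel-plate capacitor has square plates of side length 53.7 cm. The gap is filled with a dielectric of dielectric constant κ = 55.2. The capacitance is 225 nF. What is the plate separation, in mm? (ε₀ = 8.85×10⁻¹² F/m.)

d ≈ 0.626 mm

A = (53.7 cm)² = 0.288 m².
d = κε₀A/C = 55.2 × 8.85×10⁻¹² × 0.288 / 2.25×10⁻⁷ = 6.26×10⁻⁴ m.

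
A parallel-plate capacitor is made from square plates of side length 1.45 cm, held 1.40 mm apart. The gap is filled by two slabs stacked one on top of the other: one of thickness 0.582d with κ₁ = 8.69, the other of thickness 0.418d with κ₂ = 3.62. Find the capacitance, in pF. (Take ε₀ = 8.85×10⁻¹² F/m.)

C ≈ 7.28 pF

A = (1.45 cm)² = 2.10×10⁻⁴ m².
Stacked slabs ⇒ two capacitors in series, each with the full plate area.
C₁ = κ₁ε₀A/d₁ = 8.69 × 8.85×10⁻¹² × 2.10×10⁻⁴ / 8.15×10⁻⁴ = 1.98×10⁻¹¹ F.
C₂ = κ₂ε₀A/d₂ = 3.62 × 8.85×10⁻¹² × 2.10×10⁻⁴ / 5.85×10⁻⁴ = 1.15×10⁻¹¹ F.
C = (1/C₁ + 1/C₂)⁻¹ = 7.28×10⁻¹² F.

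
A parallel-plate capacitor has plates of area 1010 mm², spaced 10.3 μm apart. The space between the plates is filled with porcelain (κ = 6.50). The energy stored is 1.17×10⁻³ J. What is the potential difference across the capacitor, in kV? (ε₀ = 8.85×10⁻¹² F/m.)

A = 1010 mm² = 1.01×10⁻³ m².
C = κε₀A/d = 6.50 × 8.85×10⁻¹² × 1.01×10⁻³ / 1.03×10⁻⁵ = 5.64×10⁻⁹ F.
V = √(2U/C) = √(2 × 1.17×10⁻³ / 5.64×10⁻⁹) = 6.44×10² V.

V ≈ 0.644 kV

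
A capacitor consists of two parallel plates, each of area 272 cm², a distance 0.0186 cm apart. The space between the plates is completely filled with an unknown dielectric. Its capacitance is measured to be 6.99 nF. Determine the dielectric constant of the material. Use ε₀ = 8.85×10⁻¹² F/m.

5.40

A = 272 cm² = 2.72×10⁻² m².
κ = Cd/(ε₀A) = 6.99×10⁻⁹ × 1.86×10⁻⁴ / (8.85×10⁻¹² × 2.72×10⁻²) = 5.40.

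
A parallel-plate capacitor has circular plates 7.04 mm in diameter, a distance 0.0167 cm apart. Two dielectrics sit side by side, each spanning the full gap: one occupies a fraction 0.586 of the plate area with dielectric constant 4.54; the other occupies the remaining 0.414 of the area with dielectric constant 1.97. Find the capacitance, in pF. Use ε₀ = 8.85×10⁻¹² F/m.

7.17 pF

A = π(7.04/2 mm)² = 3.89×10⁻⁵ m².
Side-by-side slabs ⇒ two capacitors in parallel, each spanning the full gap.
C₁ = κ₁ε₀A₁/d = 4.54 × 8.85×10⁻¹² × 2.28×10⁻⁵ / 1.67×10⁻⁴ = 5.49×10⁻¹² F.
C₂ = κ₂ε₀A₂/d = 1.97 × 8.85×10⁻¹² × 1.61×10⁻⁵ / 1.67×10⁻⁴ = 1.68×10⁻¹² F.
C = C₁ + C₂ = 7.17×10⁻¹² F.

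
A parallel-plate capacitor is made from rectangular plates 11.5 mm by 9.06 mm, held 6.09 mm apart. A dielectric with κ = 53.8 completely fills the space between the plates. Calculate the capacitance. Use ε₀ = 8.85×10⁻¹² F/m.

8.15 pF

A = 11.5 × 9.06 mm² = 1.04×10⁻⁴ m².
C = κε₀A/d = 53.8 × 8.85×10⁻¹² × 1.04×10⁻⁴ / 6.09×10⁻³ = 8.15×10⁻¹² F.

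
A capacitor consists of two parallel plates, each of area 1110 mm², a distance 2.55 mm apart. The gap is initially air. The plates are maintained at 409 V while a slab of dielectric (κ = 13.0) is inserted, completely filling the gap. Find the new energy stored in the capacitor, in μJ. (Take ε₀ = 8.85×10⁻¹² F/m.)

U ≈ 4.19 μJ

A = 1110 mm² = 1.11×10⁻³ m².
Initially C₁ = ε₀A/d = 8.85×10⁻¹² × 1.11×10⁻³ / 2.55×10⁻³ = 3.85×10⁻¹² F.
U₁ = 3.22×10⁻⁷ J.
Battery connected ⇒ V is held fixed. C₂ = 13.0 C₁ and U = ½CV², so U₂/U₁ = C₂/C₁ = 13.0.
U₂ = 13.0 × 3.22×10⁻⁷ = 4.19×10⁻⁶ J.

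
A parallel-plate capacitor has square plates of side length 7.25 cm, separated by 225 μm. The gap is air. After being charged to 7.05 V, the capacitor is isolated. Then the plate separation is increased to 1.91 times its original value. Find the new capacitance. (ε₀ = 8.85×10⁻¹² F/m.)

A = (7.25 cm)² = 5.26×10⁻³ m².
Initially C₁ = ε₀A/d = 8.85×10⁻¹² × 5.26×10⁻³ / 2.25×10⁻⁴ = 2.07×10⁻¹⁰ F.
C = ε₀A/d scales as 1/d, so C₂/C₁ = d₁/d₂ = 1/1.91 = 0.524.
C₂ = 0.524 × 2.07×10⁻¹⁰ = 1.08×10⁻¹⁰ F.

C ≈ 108 pF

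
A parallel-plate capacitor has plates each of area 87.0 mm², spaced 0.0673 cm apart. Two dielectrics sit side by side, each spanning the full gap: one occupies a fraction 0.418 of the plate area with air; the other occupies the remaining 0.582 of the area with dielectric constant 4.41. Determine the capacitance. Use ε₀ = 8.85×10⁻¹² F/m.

A = 87.0 mm² = 8.70×10⁻⁵ m².
Side-by-side slabs ⇒ two capacitors in parallel, each spanning the full gap.
C₁ = κ₁ε₀A₁/d = 1.00 × 8.85×10⁻¹² × 3.64×10⁻⁵ / 6.73×10⁻⁴ = 4.78×10⁻¹³ F.
C₂ = κ₂ε₀A₂/d = 4.41 × 8.85×10⁻¹² × 5.06×10⁻⁵ / 6.73×10⁻⁴ = 2.94×10⁻¹² F.
C = C₁ + C₂ = 3.41×10⁻¹² F.

3.41 pF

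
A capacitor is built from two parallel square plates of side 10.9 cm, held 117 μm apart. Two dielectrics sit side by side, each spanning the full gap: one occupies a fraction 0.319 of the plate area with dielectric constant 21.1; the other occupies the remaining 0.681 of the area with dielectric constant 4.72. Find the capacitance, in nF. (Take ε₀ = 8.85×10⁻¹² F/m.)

8.94 nF

A = (10.9 cm)² = 1.19×10⁻² m².
Side-by-side slabs ⇒ two capacitors in parallel, each spanning the full gap.
C₁ = κ₁ε₀A₁/d = 21.1 × 8.85×10⁻¹² × 3.79×10⁻³ / 1.17×10⁻⁴ = 6.05×10⁻⁹ F.
C₂ = κ₂ε₀A₂/d = 4.72 × 8.85×10⁻¹² × 8.09×10⁻³ / 1.17×10⁻⁴ = 2.89×10⁻⁹ F.
C = C₁ + C₂ = 8.94×10⁻⁹ F.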